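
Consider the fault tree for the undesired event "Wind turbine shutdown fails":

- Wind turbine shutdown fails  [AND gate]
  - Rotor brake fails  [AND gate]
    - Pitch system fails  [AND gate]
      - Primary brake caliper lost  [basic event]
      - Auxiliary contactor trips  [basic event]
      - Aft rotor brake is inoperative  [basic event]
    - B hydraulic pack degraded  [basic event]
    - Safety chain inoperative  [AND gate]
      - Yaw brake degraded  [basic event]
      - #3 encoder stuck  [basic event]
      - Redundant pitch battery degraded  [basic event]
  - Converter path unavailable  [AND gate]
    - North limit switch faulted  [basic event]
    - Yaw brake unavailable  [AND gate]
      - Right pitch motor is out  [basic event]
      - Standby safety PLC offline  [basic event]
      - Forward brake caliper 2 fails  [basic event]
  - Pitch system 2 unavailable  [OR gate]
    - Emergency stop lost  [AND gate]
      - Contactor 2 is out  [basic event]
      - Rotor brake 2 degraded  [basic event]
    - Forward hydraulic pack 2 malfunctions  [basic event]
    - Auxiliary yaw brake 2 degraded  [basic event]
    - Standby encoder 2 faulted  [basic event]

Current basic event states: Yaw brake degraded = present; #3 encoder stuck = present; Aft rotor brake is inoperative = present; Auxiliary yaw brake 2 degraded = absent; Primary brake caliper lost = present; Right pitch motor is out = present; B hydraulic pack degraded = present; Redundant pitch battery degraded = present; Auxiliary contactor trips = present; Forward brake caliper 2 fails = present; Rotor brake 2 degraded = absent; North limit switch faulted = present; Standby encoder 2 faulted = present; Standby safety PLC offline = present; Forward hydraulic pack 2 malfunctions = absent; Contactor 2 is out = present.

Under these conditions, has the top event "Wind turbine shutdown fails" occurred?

Pitch system fails [AND]: Primary brake caliper lost=occurs, Auxiliary contactor trips=occurs, Aft rotor brake is inoperative=occurs → all inputs occur → occurs.
Safety chain inoperative [AND]: Yaw brake degraded=occurs, #3 encoder stuck=occurs, Redundant pitch battery degraded=occurs → all inputs occur → occurs.
Rotor brake fails [AND]: Pitch system fails=occurs, B hydraulic pack degraded=occurs, Safety chain inoperative=occurs → all inputs occur → occurs.
Yaw brake unavailable [AND]: Right pitch motor is out=occurs, Standby safety PLC offline=occurs, Forward brake caliper 2 fails=occurs → all inputs occur → occurs.
Converter path unavailable [AND]: North limit switch faulted=occurs, Yaw brake unavailable=occurs → all inputs occur → occurs.
Emergency stop lost [AND]: Contactor 2 is out=occurs, Rotor brake 2 degraded=not → not all inputs occur → does not occur.
Pitch system 2 unavailable [OR]: Emergency stop lost=not, Forward hydraulic pack 2 malfunctions=not, Auxiliary yaw brake 2 degraded=not, Standby encoder 2 faulted=occurs → at least one input occurs → occurs.
Wind turbine shutdown fails [AND]: Rotor brake fails=occurs, Converter path unavailable=occurs, Pitch system 2 unavailable=occurs → all inputs occur → occurs.

Yes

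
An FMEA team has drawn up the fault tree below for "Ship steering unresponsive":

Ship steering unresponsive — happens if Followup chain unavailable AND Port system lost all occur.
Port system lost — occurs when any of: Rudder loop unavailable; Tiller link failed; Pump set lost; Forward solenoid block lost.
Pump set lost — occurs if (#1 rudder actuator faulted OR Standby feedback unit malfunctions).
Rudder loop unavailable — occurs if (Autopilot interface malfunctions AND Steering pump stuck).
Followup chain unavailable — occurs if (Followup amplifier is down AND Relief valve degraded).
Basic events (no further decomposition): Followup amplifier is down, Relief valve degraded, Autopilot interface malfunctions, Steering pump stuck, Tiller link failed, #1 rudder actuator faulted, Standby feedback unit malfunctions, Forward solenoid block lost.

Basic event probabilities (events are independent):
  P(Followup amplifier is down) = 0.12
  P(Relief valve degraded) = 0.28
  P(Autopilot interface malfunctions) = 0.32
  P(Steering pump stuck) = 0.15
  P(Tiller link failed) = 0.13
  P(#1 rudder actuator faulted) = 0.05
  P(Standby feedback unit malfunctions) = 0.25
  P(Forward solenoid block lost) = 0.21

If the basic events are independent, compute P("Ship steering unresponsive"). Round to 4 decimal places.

P(Followup chain unavailable) [AND] = 0.12 × 0.28 = 0.033600
P(Rudder loop unavailable) [AND] = 0.32 × 0.15 = 0.048000
P(Pump set lost) [OR] = 1 − (1−0.05) × (1−0.25) = 0.287500
P(Port system lost) [OR] = 1 − (1−0.048000) × (1−0.13) × (1−0.287500) × (1−0.21) = 0.533804
P(Ship steering unresponsive) [AND] = 0.033600 × 0.533804 = 0.017936
Rounded to 4 decimal places: P(Ship steering unresponsive) ≈ 0.0179.

0.0179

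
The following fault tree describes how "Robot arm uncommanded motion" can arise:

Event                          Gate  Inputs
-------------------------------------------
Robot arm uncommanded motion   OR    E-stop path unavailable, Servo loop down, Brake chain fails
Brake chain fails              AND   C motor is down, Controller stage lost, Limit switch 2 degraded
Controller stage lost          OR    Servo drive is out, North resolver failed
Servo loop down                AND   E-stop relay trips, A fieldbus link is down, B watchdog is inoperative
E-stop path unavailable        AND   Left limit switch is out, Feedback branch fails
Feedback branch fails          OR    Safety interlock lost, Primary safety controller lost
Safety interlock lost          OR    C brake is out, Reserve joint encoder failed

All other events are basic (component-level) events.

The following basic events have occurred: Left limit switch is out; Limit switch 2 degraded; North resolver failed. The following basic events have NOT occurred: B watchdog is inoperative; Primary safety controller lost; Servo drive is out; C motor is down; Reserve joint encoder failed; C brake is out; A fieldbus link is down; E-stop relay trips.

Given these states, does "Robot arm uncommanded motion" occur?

Safety interlock lost [OR]: C brake is out=not, Reserve joint encoder failed=not → no input occurs → does not occur.
Feedback branch fails [OR]: Safety interlock lost=not, Primary safety controller lost=not → no input occurs → does not occur.
E-stop path unavailable [AND]: Left limit switch is out=occurs, Feedback branch fails=not → not all inputs occur → does not occur.
Servo loop down [AND]: E-stop relay trips=not, A fieldbus link is down=not, B watchdog is inoperative=not → not all inputs occur → does not occur.
Controller stage lost [OR]: Servo drive is out=not, North resolver failed=occurs → at least one input occurs → occurs.
Brake chain fails [AND]: C motor is down=not, Controller stage lost=occurs, Limit switch 2 degraded=occurs → not all inputs occur → does not occur.
Robot arm uncommanded motion [OR]: E-stop path unavailable=not, Servo loop down=not, Brake chain fails=not → no input occurs → does not occur.

No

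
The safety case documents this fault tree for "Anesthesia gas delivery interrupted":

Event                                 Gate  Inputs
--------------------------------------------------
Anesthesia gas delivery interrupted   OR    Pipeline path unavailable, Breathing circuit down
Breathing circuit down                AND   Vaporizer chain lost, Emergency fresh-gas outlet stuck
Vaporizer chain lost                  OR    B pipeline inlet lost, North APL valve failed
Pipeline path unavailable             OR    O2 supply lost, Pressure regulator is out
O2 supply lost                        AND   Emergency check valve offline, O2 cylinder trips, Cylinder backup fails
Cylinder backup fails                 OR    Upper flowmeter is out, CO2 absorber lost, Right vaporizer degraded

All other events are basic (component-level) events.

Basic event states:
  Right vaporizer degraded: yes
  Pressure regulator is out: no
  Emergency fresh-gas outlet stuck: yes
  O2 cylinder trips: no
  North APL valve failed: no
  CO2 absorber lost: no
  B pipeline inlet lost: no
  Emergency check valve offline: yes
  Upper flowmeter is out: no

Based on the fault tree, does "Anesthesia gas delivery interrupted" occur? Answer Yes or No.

Cylinder backup fails [OR]: Upper flowmeter is out=not, CO2 absorber lost=not, Right vaporizer degraded=occurs → at least one input occurs → occurs.
O2 supply lost [AND]: Emergency check valve offline=occurs, O2 cylinder trips=not, Cylinder backup fails=occurs → not all inputs occur → does not occur.
Pipeline path unavailable [OR]: O2 supply lost=not, Pressure regulator is out=not → no input occurs → does not occur.
Vaporizer chain lost [OR]: B pipeline inlet lost=not, North APL valve failed=not → no input occurs → does not occur.
Breathing circuit down [AND]: Vaporizer chain lost=not, Emergency fresh-gas outlet stuck=occurs → not all inputs occur → does not occur.
Anesthesia gas delivery interrupted [OR]: Pipeline path unavailable=not, Breathing circuit down=not → no input occurs → does not occur.

No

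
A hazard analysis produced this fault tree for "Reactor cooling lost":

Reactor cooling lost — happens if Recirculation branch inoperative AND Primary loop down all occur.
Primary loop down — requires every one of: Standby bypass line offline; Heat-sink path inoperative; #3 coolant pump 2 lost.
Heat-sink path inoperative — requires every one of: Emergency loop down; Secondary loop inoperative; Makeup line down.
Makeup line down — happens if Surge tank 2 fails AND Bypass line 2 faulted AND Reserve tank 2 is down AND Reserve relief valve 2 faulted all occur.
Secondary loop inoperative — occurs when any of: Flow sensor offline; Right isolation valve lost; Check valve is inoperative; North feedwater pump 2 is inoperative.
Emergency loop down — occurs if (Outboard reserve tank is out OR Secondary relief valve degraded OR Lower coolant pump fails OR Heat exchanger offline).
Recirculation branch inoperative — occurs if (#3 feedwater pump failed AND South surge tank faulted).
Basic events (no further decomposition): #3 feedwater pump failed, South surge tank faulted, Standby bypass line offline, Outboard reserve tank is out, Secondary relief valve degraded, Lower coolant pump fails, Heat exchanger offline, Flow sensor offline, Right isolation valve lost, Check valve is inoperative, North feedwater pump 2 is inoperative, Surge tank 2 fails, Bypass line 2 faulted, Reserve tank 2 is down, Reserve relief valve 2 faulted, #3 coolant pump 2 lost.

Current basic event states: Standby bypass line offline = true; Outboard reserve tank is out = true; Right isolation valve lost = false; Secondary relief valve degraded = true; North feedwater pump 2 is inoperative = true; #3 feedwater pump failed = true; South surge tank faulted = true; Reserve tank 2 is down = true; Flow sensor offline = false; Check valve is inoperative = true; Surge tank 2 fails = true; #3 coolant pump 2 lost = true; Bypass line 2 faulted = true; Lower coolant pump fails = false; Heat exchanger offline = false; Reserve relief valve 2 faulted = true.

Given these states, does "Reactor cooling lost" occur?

Recirculation branch inoperative [AND]: #3 feedwater pump failed=occurs, South surge tank faulted=occurs → all inputs occur → occurs.
Emergency loop down [OR]: Outboard reserve tank is out=occurs, Secondary relief valve degraded=occurs, Lower coolant pump fails=not, Heat exchanger offline=not → at least one input occurs → occurs.
Secondary loop inoperative [OR]: Flow sensor offline=not, Right isolation valve lost=not, Check valve is inoperative=occurs, North feedwater pump 2 is inoperative=occurs → at least one input occurs → occurs.
Makeup line down [AND]: Surge tank 2 fails=occurs, Bypass line 2 faulted=occurs, Reserve tank 2 is down=occurs, Reserve relief valve 2 faulted=occurs → all inputs occur → occurs.
Heat-sink path inoperative [AND]: Emergency loop down=occurs, Secondary loop inoperative=occurs, Makeup line down=occurs → all inputs occur → occurs.
Primary loop down [AND]: Standby bypass line offline=occurs, Heat-sink path inoperative=occurs, #3 coolant pump 2 lost=occurs → all inputs occur → occurs.
Reactor cooling lost [AND]: Recirculation branch inoperative=occurs, Primary loop down=occurs → all inputs occur → occurs.

Yes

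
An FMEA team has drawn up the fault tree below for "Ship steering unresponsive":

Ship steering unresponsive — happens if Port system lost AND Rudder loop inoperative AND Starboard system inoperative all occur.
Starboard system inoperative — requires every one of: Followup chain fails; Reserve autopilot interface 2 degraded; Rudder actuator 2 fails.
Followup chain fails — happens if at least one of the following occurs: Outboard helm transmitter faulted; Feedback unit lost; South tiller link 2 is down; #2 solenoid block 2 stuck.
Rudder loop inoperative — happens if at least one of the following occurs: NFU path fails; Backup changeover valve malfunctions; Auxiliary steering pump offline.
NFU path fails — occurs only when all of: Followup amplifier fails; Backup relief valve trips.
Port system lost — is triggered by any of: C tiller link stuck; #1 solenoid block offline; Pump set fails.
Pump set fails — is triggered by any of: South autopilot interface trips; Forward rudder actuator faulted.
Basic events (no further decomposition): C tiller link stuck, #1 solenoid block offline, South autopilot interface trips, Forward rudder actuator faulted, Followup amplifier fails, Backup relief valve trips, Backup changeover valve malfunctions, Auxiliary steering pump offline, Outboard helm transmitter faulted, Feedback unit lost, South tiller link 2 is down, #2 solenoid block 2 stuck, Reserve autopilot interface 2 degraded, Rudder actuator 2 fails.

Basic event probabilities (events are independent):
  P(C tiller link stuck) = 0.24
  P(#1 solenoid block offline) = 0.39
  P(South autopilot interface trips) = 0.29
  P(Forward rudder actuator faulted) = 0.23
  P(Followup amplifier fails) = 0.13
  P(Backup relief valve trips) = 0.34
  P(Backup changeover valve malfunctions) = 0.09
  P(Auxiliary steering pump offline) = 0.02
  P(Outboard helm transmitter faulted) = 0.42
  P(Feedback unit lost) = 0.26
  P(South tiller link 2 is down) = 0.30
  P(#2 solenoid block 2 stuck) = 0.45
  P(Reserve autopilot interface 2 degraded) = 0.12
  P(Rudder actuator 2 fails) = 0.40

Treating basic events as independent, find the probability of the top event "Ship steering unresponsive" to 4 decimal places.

0.0044

P(Pump set fails) [OR] = 1 − (1−0.29) × (1−0.23) = 0.453300
P(Port system lost) [OR] = 1 − (1−0.24) × (1−0.39) × (1−0.453300) = 0.746550
P(NFU path fails) [AND] = 0.13 × 0.34 = 0.044200
P(Rudder loop inoperative) [OR] = 1 − (1−0.044200) × (1−0.09) × (1−0.02) = 0.147618
P(Followup chain fails) [OR] = 1 − (1−0.42) × (1−0.26) × (1−0.30) × (1−0.45) = 0.834758
P(Starboard system inoperative) [AND] = 0.834758 × 0.12 × 0.40 = 0.040068
P(Ship steering unresponsive) [AND] = 0.746550 × 0.147618 × 0.040068 = 0.004416
Rounded to 4 decimal places: P(Ship steering unresponsive) ≈ 0.0044.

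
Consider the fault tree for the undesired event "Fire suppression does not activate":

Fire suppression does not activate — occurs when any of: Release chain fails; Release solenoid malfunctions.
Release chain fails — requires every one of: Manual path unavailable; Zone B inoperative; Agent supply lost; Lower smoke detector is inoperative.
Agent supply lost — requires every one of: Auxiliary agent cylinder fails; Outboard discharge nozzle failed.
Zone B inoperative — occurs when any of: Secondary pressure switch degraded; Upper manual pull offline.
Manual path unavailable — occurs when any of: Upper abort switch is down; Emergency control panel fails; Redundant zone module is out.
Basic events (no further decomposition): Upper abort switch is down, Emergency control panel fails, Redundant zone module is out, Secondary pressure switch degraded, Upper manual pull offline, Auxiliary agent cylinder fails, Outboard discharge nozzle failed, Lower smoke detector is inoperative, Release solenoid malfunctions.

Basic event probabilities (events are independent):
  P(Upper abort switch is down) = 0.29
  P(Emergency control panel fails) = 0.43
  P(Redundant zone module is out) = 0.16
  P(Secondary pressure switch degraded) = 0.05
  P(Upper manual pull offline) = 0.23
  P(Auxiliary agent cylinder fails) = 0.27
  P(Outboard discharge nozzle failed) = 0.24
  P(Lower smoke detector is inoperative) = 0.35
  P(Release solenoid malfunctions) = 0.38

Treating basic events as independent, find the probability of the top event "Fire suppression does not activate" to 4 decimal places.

0.3825

P(Manual path unavailable) [OR] = 1 − (1−0.29) × (1−0.43) × (1−0.16) = 0.660052
P(Zone B inoperative) [OR] = 1 − (1−0.05) × (1−0.23) = 0.268500
P(Agent supply lost) [AND] = 0.27 × 0.24 = 0.064800
P(Release chain fails) [AND] = 0.660052 × 0.268500 × 0.064800 × 0.35 = 0.004019
P(Fire suppression does not activate) [OR] = 1 − (1−0.004019) × (1−0.38) = 0.382492
Rounded to 4 decimal places: P(Fire suppression does not activate) ≈ 0.3825.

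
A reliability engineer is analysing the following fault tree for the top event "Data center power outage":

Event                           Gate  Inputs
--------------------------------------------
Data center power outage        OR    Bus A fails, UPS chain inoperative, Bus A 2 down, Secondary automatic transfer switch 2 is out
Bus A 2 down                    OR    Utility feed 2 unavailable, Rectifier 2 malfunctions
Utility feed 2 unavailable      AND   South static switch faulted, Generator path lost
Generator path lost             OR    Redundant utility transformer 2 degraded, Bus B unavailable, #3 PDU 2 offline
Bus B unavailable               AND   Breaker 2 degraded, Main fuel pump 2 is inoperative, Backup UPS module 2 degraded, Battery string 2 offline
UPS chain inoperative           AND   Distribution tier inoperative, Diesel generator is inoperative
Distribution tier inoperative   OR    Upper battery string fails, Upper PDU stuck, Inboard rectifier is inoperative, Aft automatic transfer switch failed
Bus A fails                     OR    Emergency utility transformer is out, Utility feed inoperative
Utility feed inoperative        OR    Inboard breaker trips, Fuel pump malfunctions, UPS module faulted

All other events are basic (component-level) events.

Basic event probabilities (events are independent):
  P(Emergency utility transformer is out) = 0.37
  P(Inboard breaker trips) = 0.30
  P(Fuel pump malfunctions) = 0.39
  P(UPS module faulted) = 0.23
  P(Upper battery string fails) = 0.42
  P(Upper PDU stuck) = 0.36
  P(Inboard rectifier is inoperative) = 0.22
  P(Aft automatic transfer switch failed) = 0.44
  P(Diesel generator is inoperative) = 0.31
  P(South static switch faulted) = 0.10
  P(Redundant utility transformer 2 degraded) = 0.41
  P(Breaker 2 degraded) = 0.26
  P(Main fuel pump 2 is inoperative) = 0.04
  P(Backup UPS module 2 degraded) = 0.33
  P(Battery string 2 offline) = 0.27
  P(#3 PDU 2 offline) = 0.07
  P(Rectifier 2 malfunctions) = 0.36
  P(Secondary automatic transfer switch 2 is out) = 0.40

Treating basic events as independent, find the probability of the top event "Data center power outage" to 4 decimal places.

0.9438

P(Utility feed inoperative) [OR] = 1 − (1−0.30) × (1−0.39) × (1−0.23) = 0.671210
P(Bus A fails) [OR] = 1 − (1−0.37) × (1−0.671210) = 0.792862
P(Distribution tier inoperative) [OR] = 1 − (1−0.42) × (1−0.36) × (1−0.22) × (1−0.44) = 0.837860
P(UPS chain inoperative) [AND] = 0.837860 × 0.31 = 0.259737
P(Bus B unavailable) [AND] = 0.26 × 0.04 × 0.33 × 0.27 = 0.000927
P(Generator path lost) [OR] = 1 − (1−0.41) × (1−0.000927) × (1−0.07) = 0.451809
P(Utility feed 2 unavailable) [AND] = 0.10 × 0.451809 = 0.045181
P(Bus A 2 down) [OR] = 1 − (1−0.045181) × (1−0.36) = 0.388916
P(Data center power outage) [OR] = 1 − (1−0.792862) × (1−0.259737) × (1−0.388916) × (1−0.40) = 0.943779
Rounded to 4 decimal places: P(Data center power outage) ≈ 0.9438.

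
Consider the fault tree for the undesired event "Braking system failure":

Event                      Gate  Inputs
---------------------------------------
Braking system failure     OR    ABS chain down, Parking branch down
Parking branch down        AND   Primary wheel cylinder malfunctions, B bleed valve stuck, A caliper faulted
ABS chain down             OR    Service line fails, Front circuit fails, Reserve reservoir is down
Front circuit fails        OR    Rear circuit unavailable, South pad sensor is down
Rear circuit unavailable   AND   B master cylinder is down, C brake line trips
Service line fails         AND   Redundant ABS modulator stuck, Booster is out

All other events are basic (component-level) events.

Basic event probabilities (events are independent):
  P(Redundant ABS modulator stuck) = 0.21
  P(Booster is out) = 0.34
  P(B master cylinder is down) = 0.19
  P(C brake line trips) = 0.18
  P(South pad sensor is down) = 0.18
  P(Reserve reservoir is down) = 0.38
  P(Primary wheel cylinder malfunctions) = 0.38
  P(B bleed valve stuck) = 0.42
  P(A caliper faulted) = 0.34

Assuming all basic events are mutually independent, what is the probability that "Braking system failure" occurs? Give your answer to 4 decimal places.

P(Service line fails) [AND] = 0.21 × 0.34 = 0.071400
P(Rear circuit unavailable) [AND] = 0.19 × 0.18 = 0.034200
P(Front circuit fails) [OR] = 1 − (1−0.034200) × (1−0.18) = 0.208044
P(ABS chain down) [OR] = 1 − (1−0.071400) × (1−0.208044) × (1−0.38) = 0.544046
P(Parking branch down) [AND] = 0.38 × 0.42 × 0.34 = 0.054264
P(Braking system failure) [OR] = 1 − (1−0.544046) × (1−0.054264) = 0.568788
Rounded to 4 decimal places: P(Braking system failure) ≈ 0.5688.

0.5688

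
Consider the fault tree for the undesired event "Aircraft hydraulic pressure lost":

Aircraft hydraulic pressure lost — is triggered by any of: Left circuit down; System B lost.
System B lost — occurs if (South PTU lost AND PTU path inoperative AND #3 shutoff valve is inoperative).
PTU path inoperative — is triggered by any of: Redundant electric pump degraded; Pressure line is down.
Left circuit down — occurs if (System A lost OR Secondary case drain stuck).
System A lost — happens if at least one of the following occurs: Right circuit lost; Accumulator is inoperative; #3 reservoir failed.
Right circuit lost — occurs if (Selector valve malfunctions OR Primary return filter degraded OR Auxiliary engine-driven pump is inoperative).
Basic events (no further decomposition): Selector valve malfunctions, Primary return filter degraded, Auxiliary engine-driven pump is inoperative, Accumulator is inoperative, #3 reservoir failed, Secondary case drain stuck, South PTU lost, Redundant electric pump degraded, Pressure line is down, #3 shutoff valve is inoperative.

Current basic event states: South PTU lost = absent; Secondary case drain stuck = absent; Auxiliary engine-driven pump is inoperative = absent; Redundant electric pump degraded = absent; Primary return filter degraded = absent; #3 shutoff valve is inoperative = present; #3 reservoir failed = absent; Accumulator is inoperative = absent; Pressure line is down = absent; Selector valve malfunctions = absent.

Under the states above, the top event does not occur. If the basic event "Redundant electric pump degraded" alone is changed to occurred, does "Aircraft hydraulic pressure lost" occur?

No

Counterfactual: set "Redundant electric pump degraded" to occurred.
Right circuit lost [OR]: Selector valve malfunctions=not, Primary return filter degraded=not, Auxiliary engine-driven pump is inoperative=not → no input occurs → does not occur.
System A lost [OR]: Right circuit lost=not, Accumulator is inoperative=not, #3 reservoir failed=not → no input occurs → does not occur.
Left circuit down [OR]: System A lost=not, Secondary case drain stuck=not → no input occurs → does not occur.
PTU path inoperative [OR]: Redundant electric pump degraded=occurs, Pressure line is down=not → at least one input occurs → occurs.
System B lost [AND]: South PTU lost=not, PTU path inoperative=occurs, #3 shutoff valve is inoperative=occurs → not all inputs occur → does not occur.
Aircraft hydraulic pressure lost [OR]: Left circuit down=not, System B lost=not → no input occurs → does not occur.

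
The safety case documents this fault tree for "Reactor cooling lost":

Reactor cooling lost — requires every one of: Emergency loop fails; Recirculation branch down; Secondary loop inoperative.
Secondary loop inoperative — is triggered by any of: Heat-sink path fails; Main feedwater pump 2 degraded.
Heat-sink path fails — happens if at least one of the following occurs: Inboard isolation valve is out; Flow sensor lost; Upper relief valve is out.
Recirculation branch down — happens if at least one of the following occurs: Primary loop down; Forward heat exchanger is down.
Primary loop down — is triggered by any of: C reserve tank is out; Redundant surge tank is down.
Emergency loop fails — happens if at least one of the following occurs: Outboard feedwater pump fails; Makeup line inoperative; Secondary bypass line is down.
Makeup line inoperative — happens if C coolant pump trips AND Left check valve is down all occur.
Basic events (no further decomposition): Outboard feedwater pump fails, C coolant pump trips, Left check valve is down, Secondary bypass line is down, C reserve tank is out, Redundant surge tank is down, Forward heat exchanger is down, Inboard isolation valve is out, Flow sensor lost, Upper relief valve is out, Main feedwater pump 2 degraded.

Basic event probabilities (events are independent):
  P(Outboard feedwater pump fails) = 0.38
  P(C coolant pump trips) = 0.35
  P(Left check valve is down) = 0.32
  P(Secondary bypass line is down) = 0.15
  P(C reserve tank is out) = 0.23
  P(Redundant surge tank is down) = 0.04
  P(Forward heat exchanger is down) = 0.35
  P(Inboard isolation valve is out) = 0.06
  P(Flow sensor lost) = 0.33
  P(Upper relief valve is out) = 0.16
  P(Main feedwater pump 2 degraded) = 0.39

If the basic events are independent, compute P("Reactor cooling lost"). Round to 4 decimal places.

0.1872

P(Makeup line inoperative) [AND] = 0.35 × 0.32 = 0.112000
P(Emergency loop fails) [OR] = 1 − (1−0.38) × (1−0.112000) × (1−0.15) = 0.532024
P(Primary loop down) [OR] = 1 − (1−0.23) × (1−0.04) = 0.260800
P(Recirculation branch down) [OR] = 1 − (1−0.260800) × (1−0.35) = 0.519520
P(Heat-sink path fails) [OR] = 1 − (1−0.06) × (1−0.33) × (1−0.16) = 0.470968
P(Secondary loop inoperative) [OR] = 1 − (1−0.470968) × (1−0.39) = 0.677290
P(Reactor cooling lost) [AND] = 0.532024 × 0.519520 × 0.677290 = 0.187201
Rounded to 4 decimal places: P(Reactor cooling lost) ≈ 0.1872.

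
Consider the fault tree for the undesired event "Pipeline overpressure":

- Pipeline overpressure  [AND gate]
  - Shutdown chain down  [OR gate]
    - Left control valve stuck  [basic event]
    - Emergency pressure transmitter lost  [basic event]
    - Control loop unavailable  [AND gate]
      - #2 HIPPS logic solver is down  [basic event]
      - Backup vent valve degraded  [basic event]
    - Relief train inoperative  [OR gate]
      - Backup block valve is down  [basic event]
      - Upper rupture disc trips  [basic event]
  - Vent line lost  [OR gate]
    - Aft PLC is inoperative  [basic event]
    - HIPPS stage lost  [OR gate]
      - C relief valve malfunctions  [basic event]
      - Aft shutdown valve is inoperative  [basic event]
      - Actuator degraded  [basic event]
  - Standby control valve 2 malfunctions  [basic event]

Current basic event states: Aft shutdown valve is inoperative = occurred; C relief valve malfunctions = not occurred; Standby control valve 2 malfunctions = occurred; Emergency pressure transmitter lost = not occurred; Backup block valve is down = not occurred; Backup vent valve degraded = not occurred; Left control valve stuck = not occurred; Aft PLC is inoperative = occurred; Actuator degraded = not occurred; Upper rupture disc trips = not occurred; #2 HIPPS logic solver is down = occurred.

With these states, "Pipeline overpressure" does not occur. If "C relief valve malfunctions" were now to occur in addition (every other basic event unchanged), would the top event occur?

No

Counterfactual: set "C relief valve malfunctions" to occurred.
Control loop unavailable [AND]: #2 HIPPS logic solver is down=occurs, Backup vent valve degraded=not → not all inputs occur → does not occur.
Relief train inoperative [OR]: Backup block valve is down=not, Upper rupture disc trips=not → no input occurs → does not occur.
Shutdown chain down [OR]: Left control valve stuck=not, Emergency pressure transmitter lost=not, Control loop unavailable=not, Relief train inoperative=not → no input occurs → does not occur.
HIPPS stage lost [OR]: C relief valve malfunctions=occurs, Aft shutdown valve is inoperative=occurs, Actuator degraded=not → at least one input occurs → occurs.
Vent line lost [OR]: Aft PLC is inoperative=occurs, HIPPS stage lost=occurs → at least one input occurs → occurs.
Pipeline overpressure [AND]: Shutdown chain down=not, Vent line lost=occurs, Standby control valve 2 malfunctions=occurs → not all inputs occur → does not occur.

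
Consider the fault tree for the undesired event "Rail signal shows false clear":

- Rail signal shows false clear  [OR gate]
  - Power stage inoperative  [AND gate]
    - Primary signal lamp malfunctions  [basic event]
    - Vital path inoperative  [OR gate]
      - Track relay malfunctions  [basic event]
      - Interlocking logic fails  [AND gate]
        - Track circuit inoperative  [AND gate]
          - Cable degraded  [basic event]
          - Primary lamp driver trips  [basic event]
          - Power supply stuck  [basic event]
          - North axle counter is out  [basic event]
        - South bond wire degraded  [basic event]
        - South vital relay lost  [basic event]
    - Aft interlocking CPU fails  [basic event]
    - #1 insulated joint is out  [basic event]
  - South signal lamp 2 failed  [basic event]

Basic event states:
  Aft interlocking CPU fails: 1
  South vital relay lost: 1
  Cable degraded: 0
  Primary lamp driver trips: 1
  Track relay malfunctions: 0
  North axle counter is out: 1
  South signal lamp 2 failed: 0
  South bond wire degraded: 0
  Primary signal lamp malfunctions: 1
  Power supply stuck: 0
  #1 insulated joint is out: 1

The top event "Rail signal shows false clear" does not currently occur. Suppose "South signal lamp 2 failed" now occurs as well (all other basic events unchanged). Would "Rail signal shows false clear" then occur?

Yes

Counterfactual: set "South signal lamp 2 failed" to occurred.
Track circuit inoperative [AND]: Cable degraded=not, Primary lamp driver trips=occurs, Power supply stuck=not, North axle counter is out=occurs → not all inputs occur → does not occur.
Interlocking logic fails [AND]: Track circuit inoperative=not, South bond wire degraded=not, South vital relay lost=occurs → not all inputs occur → does not occur.
Vital path inoperative [OR]: Track relay malfunctions=not, Interlocking logic fails=not → no input occurs → does not occur.
Power stage inoperative [AND]: Primary signal lamp malfunctions=occurs, Vital path inoperative=not, Aft interlocking CPU fails=occurs, #1 insulated joint is out=occurs → not all inputs occur → does not occur.
Rail signal shows false clear [OR]: Power stage inoperative=not, South signal lamp 2 failed=occurs → at least one input occurs → occurs.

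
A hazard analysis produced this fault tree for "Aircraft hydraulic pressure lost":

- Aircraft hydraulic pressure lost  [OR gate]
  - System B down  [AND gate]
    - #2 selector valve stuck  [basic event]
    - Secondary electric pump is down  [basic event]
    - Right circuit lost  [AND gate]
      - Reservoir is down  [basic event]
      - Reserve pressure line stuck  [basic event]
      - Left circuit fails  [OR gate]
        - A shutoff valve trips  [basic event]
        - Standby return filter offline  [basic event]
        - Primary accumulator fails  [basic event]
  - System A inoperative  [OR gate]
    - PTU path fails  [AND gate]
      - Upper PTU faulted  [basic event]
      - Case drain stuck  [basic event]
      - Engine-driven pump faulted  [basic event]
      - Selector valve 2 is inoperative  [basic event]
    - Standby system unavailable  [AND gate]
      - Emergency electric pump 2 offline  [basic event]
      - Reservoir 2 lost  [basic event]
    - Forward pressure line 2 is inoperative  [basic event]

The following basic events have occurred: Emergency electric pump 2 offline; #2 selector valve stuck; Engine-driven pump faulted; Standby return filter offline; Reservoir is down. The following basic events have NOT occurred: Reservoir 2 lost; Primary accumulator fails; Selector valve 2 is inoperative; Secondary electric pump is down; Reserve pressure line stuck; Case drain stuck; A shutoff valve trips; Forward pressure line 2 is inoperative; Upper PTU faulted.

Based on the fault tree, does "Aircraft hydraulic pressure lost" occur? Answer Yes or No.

No

Left circuit fails [OR]: A shutoff valve trips=not, Standby return filter offline=occurs, Primary accumulator fails=not → at least one input occurs → occurs.
Right circuit lost [AND]: Reservoir is down=occurs, Reserve pressure line stuck=not, Left circuit fails=occurs → not all inputs occur → does not occur.
System B down [AND]: #2 selector valve stuck=occurs, Secondary electric pump is down=not, Right circuit lost=not → not all inputs occur → does not occur.
PTU path fails [AND]: Upper PTU faulted=not, Case drain stuck=not, Engine-driven pump faulted=occurs, Selector valve 2 is inoperative=not → not all inputs occur → does not occur.
Standby system unavailable [AND]: Emergency electric pump 2 offline=occurs, Reservoir 2 lost=not → not all inputs occur → does not occur.
System A inoperative [OR]: PTU path fails=not, Standby system unavailable=not, Forward pressure line 2 is inoperative=not → no input occurs → does not occur.
Aircraft hydraulic pressure lost [OR]: System B down=not, System A inoperative=not → no input occurs → does not occur.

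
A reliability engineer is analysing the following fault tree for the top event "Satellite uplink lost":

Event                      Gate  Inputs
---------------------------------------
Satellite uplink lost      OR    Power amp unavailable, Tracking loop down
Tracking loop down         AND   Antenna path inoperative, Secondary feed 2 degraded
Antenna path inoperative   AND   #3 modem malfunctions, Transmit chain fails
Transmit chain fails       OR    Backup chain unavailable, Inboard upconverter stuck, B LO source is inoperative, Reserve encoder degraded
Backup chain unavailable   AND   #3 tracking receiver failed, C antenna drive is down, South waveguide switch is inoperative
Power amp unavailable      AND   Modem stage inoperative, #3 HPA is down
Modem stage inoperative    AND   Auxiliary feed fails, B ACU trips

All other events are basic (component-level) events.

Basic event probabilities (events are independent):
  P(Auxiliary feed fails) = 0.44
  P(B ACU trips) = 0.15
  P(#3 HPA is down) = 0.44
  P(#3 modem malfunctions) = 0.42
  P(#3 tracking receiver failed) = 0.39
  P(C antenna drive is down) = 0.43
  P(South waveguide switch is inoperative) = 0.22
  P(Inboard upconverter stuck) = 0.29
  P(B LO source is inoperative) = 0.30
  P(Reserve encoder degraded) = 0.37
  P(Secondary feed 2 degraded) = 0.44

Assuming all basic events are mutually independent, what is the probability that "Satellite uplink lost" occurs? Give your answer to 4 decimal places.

P(Modem stage inoperative) [AND] = 0.44 × 0.15 = 0.066000
P(Power amp unavailable) [AND] = 0.066000 × 0.44 = 0.029040
P(Backup chain unavailable) [AND] = 0.39 × 0.43 × 0.22 = 0.036894
P(Transmit chain fails) [OR] = 1 − (1−0.036894) × (1−0.29) × (1−0.30) × (1−0.37) = 0.698442
P(Antenna path inoperative) [AND] = 0.42 × 0.698442 = 0.293346
P(Tracking loop down) [AND] = 0.293346 × 0.44 = 0.129072
P(Satellite uplink lost) [OR] = 1 − (1−0.029040) × (1−0.129072) = 0.154364
Rounded to 4 decimal places: P(Satellite uplink lost) ≈ 0.1544.

0.1544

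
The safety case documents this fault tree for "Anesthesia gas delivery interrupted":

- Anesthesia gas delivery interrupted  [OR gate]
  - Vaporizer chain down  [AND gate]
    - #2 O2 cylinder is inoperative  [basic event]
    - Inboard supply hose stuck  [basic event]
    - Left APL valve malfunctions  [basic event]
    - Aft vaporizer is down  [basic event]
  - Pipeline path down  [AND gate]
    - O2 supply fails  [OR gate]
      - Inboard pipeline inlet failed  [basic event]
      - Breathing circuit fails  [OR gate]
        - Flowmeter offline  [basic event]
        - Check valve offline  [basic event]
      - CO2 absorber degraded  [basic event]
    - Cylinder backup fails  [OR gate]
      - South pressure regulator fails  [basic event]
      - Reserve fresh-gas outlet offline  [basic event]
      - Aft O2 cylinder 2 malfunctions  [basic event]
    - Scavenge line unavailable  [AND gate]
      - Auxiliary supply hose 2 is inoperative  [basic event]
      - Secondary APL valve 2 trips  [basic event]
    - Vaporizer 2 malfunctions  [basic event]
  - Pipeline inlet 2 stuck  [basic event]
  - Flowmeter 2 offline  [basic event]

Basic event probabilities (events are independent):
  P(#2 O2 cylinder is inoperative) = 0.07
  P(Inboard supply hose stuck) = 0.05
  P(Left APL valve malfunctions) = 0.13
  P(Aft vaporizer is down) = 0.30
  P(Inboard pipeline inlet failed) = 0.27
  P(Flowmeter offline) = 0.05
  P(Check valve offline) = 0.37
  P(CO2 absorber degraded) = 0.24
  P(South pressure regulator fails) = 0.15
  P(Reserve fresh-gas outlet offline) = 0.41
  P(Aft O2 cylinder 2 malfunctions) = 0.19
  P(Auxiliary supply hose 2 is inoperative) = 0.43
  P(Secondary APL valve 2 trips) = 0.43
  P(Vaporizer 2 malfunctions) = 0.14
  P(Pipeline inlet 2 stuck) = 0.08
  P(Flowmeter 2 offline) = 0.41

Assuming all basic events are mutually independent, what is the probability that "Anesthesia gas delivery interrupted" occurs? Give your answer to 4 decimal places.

P(Vaporizer chain down) [AND] = 0.07 × 0.05 × 0.13 × 0.30 = 0.000137
P(Breathing circuit fails) [OR] = 1 − (1−0.05) × (1−0.37) = 0.401500
P(O2 supply fails) [OR] = 1 − (1−0.27) × (1−0.401500) × (1−0.24) = 0.667952
P(Cylinder backup fails) [OR] = 1 − (1−0.15) × (1−0.41) × (1−0.19) = 0.593785
P(Scavenge line unavailable) [AND] = 0.43 × 0.43 = 0.184900
P(Pipeline path down) [AND] = 0.667952 × 0.593785 × 0.184900 × 0.14 = 0.010267
P(Anesthesia gas delivery interrupted) [OR] = 1 − (1−0.000137) × (1−0.010267) × (1−0.08) × (1−0.41) = 0.462847
Rounded to 4 decimal places: P(Anesthesia gas delivery interrupted) ≈ 0.4628.

0.4628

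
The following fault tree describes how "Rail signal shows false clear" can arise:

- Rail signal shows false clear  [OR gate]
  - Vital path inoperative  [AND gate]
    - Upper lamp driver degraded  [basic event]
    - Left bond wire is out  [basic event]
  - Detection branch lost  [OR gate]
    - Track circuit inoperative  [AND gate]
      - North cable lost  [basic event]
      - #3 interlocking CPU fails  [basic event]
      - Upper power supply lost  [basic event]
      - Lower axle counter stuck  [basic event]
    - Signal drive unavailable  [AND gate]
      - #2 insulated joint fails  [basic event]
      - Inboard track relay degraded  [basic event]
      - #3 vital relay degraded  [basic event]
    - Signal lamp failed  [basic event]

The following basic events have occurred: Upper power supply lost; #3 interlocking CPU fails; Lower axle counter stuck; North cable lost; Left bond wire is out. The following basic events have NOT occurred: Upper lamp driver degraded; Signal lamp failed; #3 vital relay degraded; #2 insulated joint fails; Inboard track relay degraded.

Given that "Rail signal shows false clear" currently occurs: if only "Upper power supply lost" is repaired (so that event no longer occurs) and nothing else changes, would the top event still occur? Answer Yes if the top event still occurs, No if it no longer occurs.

No

Counterfactual: set "Upper power supply lost" to not occurred.
Vital path inoperative [AND]: Upper lamp driver degraded=not, Left bond wire is out=occurs → not all inputs occur → does not occur.
Track circuit inoperative [AND]: North cable lost=occurs, #3 interlocking CPU fails=occurs, Upper power supply lost=not, Lower axle counter stuck=occurs → not all inputs occur → does not occur.
Signal drive unavailable [AND]: #2 insulated joint fails=not, Inboard track relay degraded=not, #3 vital relay degraded=not → not all inputs occur → does not occur.
Detection branch lost [OR]: Track circuit inoperative=not, Signal drive unavailable=not, Signal lamp failed=not → no input occurs → does not occur.
Rail signal shows false clear [OR]: Vital path inoperative=not, Detection branch lost=not → no input occurs → does not occur.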